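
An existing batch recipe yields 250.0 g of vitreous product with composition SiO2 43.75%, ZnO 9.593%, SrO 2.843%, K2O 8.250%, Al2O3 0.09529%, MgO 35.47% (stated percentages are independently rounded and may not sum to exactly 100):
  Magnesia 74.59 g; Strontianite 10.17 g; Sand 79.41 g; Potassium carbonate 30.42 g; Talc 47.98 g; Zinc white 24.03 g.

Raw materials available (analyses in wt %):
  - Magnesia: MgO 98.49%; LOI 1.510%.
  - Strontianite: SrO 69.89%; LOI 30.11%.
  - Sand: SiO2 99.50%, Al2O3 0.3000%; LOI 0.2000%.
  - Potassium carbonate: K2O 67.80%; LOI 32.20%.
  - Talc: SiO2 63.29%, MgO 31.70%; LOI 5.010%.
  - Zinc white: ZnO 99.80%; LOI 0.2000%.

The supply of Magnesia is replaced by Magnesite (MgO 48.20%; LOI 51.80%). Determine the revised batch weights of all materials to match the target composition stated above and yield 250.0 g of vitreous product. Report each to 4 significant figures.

Revised batch per 250.0 g vitreous product:
  Magnesite: 152.4 g
  Strontianite: 10.17 g
  Sand: 79.41 g
  Potassium carbonate: 30.42 g
  Talc: 47.98 g
  Zinc white: 24.03 g
Total batch = 344.4 g; LOI loss = 94.41 g

The intermediate values are displayed, rounded to 4 significant digits, across the worked steps. All internal work keeps full float precision in every operation — every reported number carries a single rounding — derived quantities (glass mass, ignition loss, totals, the six compositions, yield) are carried at full precision starting from the weights for 250.0 g of glass as they appear in question or answer.
Per-oxide target masses for 250.0 g vitreous product:
  SiO2: 43.75% × 250.0 = 109.4 g
  ZnO: 9.593% × 250.0 = 23.98 g
  SrO: 2.843% × 250.0 = 7.108 g
  K2O: 8.250% × 250.0 = 20.62 g
  Al2O3: 0.09529% × 250.0 = 0.2382 g
  MgO: 35.47% × 250.0 = 88.68 g
Balance tally, oxide-wise, applying the batch weights above, against the basis in use (summed amounts equal target values given rounding of the digits):
  SiO2: 79.41·0.9950 + 47.98·0.6329 = 109.4 g (target 109.4 g)
  ZnO: 24.03·0.9980 = 23.98 g (target 23.98 g)
  SrO: 10.17·0.6989 = 7.108 g (target 7.108 g)
  K2O: 30.42·0.6780 = 20.62 g (target 20.62 g)
  Al2O3: 79.41·0.003000 = 0.2382 g (target 0.2382 g)
  MgO: 152.4·0.4820 + 47.98·0.3170 = 88.67 g (target 88.68 g)
The glass-mass cross-check: net batch after ignition = 250.0 g (per-oxide target masses sum to 250.0 g; basis as stated: 250.0 g — a pure rounding effect).
Whole-batch sum: Σ batch = 344.4 g; LOI removed, Σ of batch·LOI: 94.41 g; yield, glass over the total, = 72.59%.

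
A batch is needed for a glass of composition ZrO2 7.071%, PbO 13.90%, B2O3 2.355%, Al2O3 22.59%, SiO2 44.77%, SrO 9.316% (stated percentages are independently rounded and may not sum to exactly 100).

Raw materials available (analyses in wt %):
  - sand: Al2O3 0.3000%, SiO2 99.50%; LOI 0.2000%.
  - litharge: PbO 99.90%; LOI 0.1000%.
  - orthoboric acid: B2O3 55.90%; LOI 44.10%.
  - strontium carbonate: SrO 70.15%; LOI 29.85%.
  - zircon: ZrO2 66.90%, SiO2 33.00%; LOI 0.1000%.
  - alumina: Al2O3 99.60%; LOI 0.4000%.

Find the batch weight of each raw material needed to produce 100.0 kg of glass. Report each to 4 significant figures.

Batch per 100.0 kg glass:
  sand: 41.49 kg
  litharge: 13.91 kg
  orthoboric acid: 4.213 kg
  strontium carbonate: 13.28 kg
  zircon: 10.57 kg
  alumina: 22.56 kg
Total batch = 106.0 kg; LOI loss = 6.020 kg; yield = 94.32%

Every computation holds full float precision at each step — working values are printed with 4-significant-digit rounding on the page. Every reported figure is rounded just once — the derived quantities are carried in exact precision (net glass mass, totals, the yield, six oxide percentages, LOI) from the batch weights on 100.0 kg of glass as they appear in problem or answer.
Oxide-by-oxide targets in 100.0 kg glass:
  ZrO2: 7.071% × 100.0 = 7.071 kg
  PbO: 13.90% × 100.0 = 13.90 kg
  B2O3: 2.355% × 100.0 = 2.355 kg
  Al2O3: 22.59% × 100.0 = 22.59 kg
  SiO2: 44.77% × 100.0 = 44.77 kg
  SrO: 9.316% × 100.0 = 9.316 kg
Per-oxide balance check per the reported batch figures, against the basis in use (delivered sums recover each target modulo rounding of the values):
  ZrO2: 10.57·0.6690 = 7.071 kg (target 7.071 kg)
  PbO: 13.91·0.9990 = 13.90 kg (target 13.90 kg)
  B2O3: 4.213·0.5590 = 2.355 kg (target 2.355 kg)
  Al2O3: 41.49·0.003000 + 22.56·0.9960 = 22.59 kg (target 22.59 kg)
  SiO2: 41.49·0.9950 + 10.57·0.3300 = 44.77 kg (target 44.77 kg)
  SrO: 13.28·0.7015 = 9.316 kg (target 9.316 kg)
Glass-mass sanity pass: total batch − LOI = 100.0 kg (targets for the oxides total 100.0 kg; stated basis 100.0 kg — differing by rounding only).
Batch total: Σ batch = 106.0 kg; Σ batch·LOI gives LOI loss = 6.020 kg; yield, glass over the total, = 94.32%.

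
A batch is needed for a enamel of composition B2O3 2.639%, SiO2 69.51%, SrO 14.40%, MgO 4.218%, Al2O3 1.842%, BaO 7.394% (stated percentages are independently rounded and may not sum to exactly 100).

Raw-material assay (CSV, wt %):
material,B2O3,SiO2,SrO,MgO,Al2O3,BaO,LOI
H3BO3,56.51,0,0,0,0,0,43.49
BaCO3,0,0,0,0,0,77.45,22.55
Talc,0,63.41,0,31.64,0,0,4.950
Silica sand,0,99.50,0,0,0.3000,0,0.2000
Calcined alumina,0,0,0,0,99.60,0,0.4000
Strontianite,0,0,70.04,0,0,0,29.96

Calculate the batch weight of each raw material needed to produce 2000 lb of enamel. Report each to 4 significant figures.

The working math holds full float precision at every stage. Working values are shown (rounded to 4 significant digits) at each printed step; a single rounding yields each reported value; derived quantities, which include the totals, the yield, six oxide percentages, glass mass, LOI, are re-derived in exact precision, as given in either problem or answer, from the batch weights at 2000 lb of glass.
Per-oxide target masses for 2000 lb enamel:
  B2O3: 2.639% × 2000 = 52.78 lb
  SiO2: 69.51% × 2000 = 1390 lb
  SrO: 14.40% × 2000 = 288.0 lb
  MgO: 4.218% × 2000 = 84.36 lb
  Al2O3: 1.842% × 2000 = 36.84 lb
  BaO: 7.394% × 2000 = 147.9 lb
Verifying the oxide balance applying the batch weights above, relative to the basis at hand (target by target, the sums agree exact up to rounding of places):
  B2O3: 93.40·0.5651 = 52.78 lb (target 52.78 lb)
  SiO2: 266.6·0.6341 + 1227·0.9950 = 1390 lb (target 1390 lb)
  SrO: 411.2·0.7004 = 288.0 lb (target 288.0 lb)
  MgO: 266.6·0.3164 = 84.35 lb (target 84.36 lb)
  Al2O3: 1227·0.003000 + 33.29·0.9960 = 36.84 lb (target 36.84 lb)
  BaO: 190.9·0.7745 = 147.9 lb (target 147.9 lb)
The glass-mass cross-check: batch Σ − ignition loss = 2000 lb (summing oxide targets gives 2000 lb; with the basis standing at 2000 lb — gaps are rounding artifacts).
Summing the batch: Σ batch = 2222 lb; LOI loss = Σ batch·LOI = 222.6 lb; the yield ratio, glass ÷ batch: 89.98%.

Batch per 2000 lb enamel:
  H3BO3: 93.40 lb
  BaCO3: 190.9 lb
  Talc: 266.6 lb
  Silica sand: 1227 lb
  Calcined alumina: 33.29 lb
  Strontianite: 411.2 lb
Total batch = 2222 lb; LOI loss = 222.6 lb; yield = 89.98%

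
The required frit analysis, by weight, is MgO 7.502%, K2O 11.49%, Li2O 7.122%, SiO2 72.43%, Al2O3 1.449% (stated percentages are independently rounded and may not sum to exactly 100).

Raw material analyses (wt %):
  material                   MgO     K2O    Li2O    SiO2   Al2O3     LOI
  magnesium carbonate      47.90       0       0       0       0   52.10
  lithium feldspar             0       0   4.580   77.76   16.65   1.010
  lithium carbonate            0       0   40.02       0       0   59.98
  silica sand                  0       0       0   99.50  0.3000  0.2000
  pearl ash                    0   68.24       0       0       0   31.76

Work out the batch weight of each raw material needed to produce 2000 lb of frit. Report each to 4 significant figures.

Values along the way appear rounded to four significant digits as written; exact precision is kept in all steps; every reported value receives exactly one rounding. All derived quantities are re-derived starting from the weights per 2000 lb of glass at full precision (glass mass, the totals, the yield, the five compositions, ignition loss), as they appear in either problem or answer.
Oxide mass targets, per 2000 lb frit:
  MgO: 7.502% × 2000 = 150.0 lb
  K2O: 11.49% × 2000 = 229.8 lb
  Li2O: 7.122% × 2000 = 142.4 lb
  SiO2: 72.43% × 2000 = 1449 lb
  Al2O3: 1.449% × 2000 = 28.98 lb
Balance tally, oxide-wise, working from each reported weight, for the quoted basis mass (delivered sums recover each target net of answer rounding effects):
  MgO: 313.2·0.4790 = 150.0 lb (target 150.0 lb)
  K2O: 336.8·0.6824 = 229.8 lb (target 229.8 lb)
  Li2O: 149.9·0.04580 + 338.8·0.4002 = 142.5 lb (target 142.4 lb)
  SiO2: 149.9·0.7776 + 1339·0.9950 = 1449 lb (target 1449 lb)
  Al2O3: 149.9·0.1665 + 1339·0.003000 = 28.98 lb (target 28.98 lb)
Glass-mass sanity pass: batch total minus LOI = 2000 lb (oxide target masses add up to 2000 lb; versus the stated basis of 2000 lb — gaps are rounding artifacts).
Total batch = Σ batch = 2478 lb; loss to ignition Σ batch·LOI = 477.5 lb; yield: glass divided by total = 80.73%.

Batch per 2000 lb frit:
  magnesium carbonate: 313.2 lb
  lithium feldspar: 149.9 lb
  lithium carbonate: 338.8 lb
  silica sand: 1339 lb
  pearl ash: 336.8 lb
Total batch = 2478 lb; LOI loss = 477.5 lb; yield = 80.73%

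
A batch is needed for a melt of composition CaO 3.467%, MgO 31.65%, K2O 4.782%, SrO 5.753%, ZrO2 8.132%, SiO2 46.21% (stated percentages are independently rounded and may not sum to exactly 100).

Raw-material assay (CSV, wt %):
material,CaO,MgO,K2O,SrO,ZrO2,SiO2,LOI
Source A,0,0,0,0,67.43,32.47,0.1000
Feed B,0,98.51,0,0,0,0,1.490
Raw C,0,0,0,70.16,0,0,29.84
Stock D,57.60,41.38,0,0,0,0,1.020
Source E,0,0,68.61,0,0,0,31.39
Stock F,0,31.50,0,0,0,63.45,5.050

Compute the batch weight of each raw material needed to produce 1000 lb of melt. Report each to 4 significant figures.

Batch per 1000 lb melt:
  Source A: 120.6 lb
  Feed B: 82.86 lb
  Raw C: 82.00 lb
  Stock D: 60.19 lb
  Source E: 69.70 lb
  Stock F: 666.6 lb
Total batch = 1082 lb; LOI loss = 81.98 lb; yield = 92.42%

Each numeric step maintains full float precision at each step — the intermediate values are printed with 4-significant-figure rounding across the worked steps — exactly one rounding goes into every reported result; the derived quantities are carried at exact precision (ignition loss, the totals, yield, six oxide percentages, glass mass) from the weighed amounts per 1000 lb of glass exactly as printed in the problem or the answer.
The oxide mass targets at 1000 lb melt:
  CaO: 3.467% × 1000 = 34.67 lb
  MgO: 31.65% × 1000 = 316.5 lb
  K2O: 4.782% × 1000 = 47.82 lb
  SrO: 5.753% × 1000 = 57.53 lb
  ZrO2: 8.132% × 1000 = 81.32 lb
  SiO2: 46.21% × 1000 = 462.1 lb
Sums-versus-targets review using the reported weights, against the basis in use (each sum matches its target mass once rounding is allowed for):
  CaO: 60.19·0.5760 = 34.67 lb (target 34.67 lb)
  MgO: 82.86·0.9851 + 60.19·0.4138 + 666.6·0.3150 = 316.5 lb (target 316.5 lb)
  K2O: 69.70·0.6861 = 47.82 lb (target 47.82 lb)
  SrO: 82.00·0.7016 = 57.53 lb (target 57.53 lb)
  ZrO2: 120.6·0.6743 = 81.32 lb (target 81.32 lb)
  SiO2: 120.6·0.3247 + 666.6·0.6345 = 462.1 lb (target 462.1 lb)
Glass-mass bookkeeping: the batch minus its LOI: 1000 lb (oxide target masses add up to 999.9 lb; with the basis standing at 1000 lb — rounding explains the deltas).
Batch total: Σ batch = 1082 lb; LOI removed, Σ of batch·LOI: 81.98 lb; yield, glass over the total, = 92.42%.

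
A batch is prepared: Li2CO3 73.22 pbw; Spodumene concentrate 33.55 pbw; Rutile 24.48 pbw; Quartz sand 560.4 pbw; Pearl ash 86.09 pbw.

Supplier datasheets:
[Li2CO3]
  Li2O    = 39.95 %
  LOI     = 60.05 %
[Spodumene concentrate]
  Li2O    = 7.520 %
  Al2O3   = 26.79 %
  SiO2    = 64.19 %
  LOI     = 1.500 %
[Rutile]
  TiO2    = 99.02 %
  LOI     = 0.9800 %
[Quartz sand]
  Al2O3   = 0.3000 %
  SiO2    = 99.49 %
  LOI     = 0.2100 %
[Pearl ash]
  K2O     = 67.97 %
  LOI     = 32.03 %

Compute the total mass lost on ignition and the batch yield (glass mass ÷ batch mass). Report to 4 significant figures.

In-progress results are shown, rounded to 4 significant figures, at each printed step — all arithmetic holds exact precision at each step. Each reported figure carries a single rounding. All derived quantities, which include totals, LOI, glass mass, yield, the five compositions, are re-derived in full float precision, as quoted within problem or answer, from the weighed amounts on 704.3 pbw of glass.
Material-by-material LOI:
  Li2CO3: 73.22 × 0.6005 = 43.97 pbw
  Spodumene concentrate: 33.55 × 0.01500 = 0.5032 pbw
  Rutile: 24.48 × 0.009800 = 0.2399 pbw
  Quartz sand: 560.4 × 0.002100 = 1.177 pbw
  Pearl ash: 86.09 × 0.3203 = 27.57 pbw
Total LOI = 73.46 pbw
Glass = batch − LOI = 777.7 − 73.46 = 704.3 pbw

LOI loss = 73.46 pbw; glass = 704.3 pbw; yield = 90.55%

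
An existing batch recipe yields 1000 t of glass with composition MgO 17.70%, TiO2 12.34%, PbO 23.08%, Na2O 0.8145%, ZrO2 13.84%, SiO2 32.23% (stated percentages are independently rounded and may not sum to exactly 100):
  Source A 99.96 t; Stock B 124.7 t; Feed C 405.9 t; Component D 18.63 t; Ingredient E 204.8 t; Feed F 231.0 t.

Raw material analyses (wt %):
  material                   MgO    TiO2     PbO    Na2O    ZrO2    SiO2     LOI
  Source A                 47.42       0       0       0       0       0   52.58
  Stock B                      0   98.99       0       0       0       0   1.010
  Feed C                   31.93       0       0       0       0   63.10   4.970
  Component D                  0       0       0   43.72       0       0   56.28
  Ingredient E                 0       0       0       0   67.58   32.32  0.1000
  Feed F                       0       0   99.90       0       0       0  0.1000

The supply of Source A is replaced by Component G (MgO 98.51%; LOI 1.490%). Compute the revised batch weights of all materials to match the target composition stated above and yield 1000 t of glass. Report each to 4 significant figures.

Revised batch per 1000 t glass:
  Component G: 48.12 t
  Stock B: 124.7 t
  Feed C: 405.9 t
  Component D: 18.63 t
  Ingredient E: 204.8 t
  Feed F: 231.0 t
Total batch = 1033 t; LOI loss = 33.07 t

Values along the way are printed (rounded to 4 significant figures) when written out. The whole derivation runs at exact precision from first step to last; exactly one rounding goes into each reported number. The derived quantities, including six oxide percentages, totals, glass mass, LOI, yield, are carried from the weighed amounts on 1000 t of glass at full precision, as set out in the problem or the answer.
Oxide-by-oxide targets in 1000 t glass:
  MgO: 17.70% × 1000 = 177.0 t
  TiO2: 12.34% × 1000 = 123.4 t
  PbO: 23.08% × 1000 = 230.8 t
  Na2O: 0.8145% × 1000 = 8.145 t
  ZrO2: 13.84% × 1000 = 138.4 t
  SiO2: 32.23% × 1000 = 322.3 t
Balance tally, oxide-wise, with the batch weights as given, per the basis as stated (every target is met by its sum once rounding is allowed for):
  MgO: 48.12·0.9851 + 405.9·0.3193 = 177.0 t (target 177.0 t)
  TiO2: 124.7·0.9899 = 123.4 t (target 123.4 t)
  PbO: 231.0·0.9990 = 230.8 t (target 230.8 t)
  Na2O: 18.63·0.4372 = 8.145 t (target 8.145 t)
  ZrO2: 204.8·0.6758 = 138.4 t (target 138.4 t)
  SiO2: 405.9·0.6310 + 204.8·0.3232 = 322.3 t (target 322.3 t)
Glass-mass bookkeeping: the batch minus its LOI: 1000 t (the Σ of target masses is 1000 t; the stated basis being 1000 t — deltas are rounding alone).
Batch grand total — Σ batch = 1033 t; ignition loss, Σ(batch × LOI) = 33.07 t; the yield ratio, glass ÷ batch: 96.80%.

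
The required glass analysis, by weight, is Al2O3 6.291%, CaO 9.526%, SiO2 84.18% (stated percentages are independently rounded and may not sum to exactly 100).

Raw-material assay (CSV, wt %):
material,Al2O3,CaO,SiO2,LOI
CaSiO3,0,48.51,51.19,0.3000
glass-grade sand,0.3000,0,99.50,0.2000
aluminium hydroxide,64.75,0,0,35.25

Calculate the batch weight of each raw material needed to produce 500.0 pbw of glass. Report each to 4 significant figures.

Batch per 500.0 pbw glass:
  CaSiO3: 98.19 pbw
  glass-grade sand: 372.5 pbw
  aluminium hydroxide: 46.85 pbw
Total batch = 517.5 pbw; LOI loss = 17.55 pbw; yield = 96.61%

In-progress results are displayed, rounded to four significant figures, at each printed step; full float precision is maintained at every stage; a single rounding yields every reported result. The derived quantities, including totals, three oxide percentages, ignition loss, glass mass, yield, are rebuilt starting from the weights per 500.0 pbw of glass in full precision, exactly as shown in question or answer.
Target oxide masses per 500.0 pbw glass:
  Al2O3: 6.291% × 500.0 = 31.46 pbw
  CaO: 9.526% × 500.0 = 47.63 pbw
  SiO2: 84.18% × 500.0 = 420.9 pbw
Mass-balance tally per oxide from the weights as reported, at the basis given (oxide sums agree with the targets net of answer rounding effects):
  Al2O3: 372.5·0.003000 + 46.85·0.6475 = 31.45 pbw (target 31.46 pbw)
  CaO: 98.19·0.4851 = 47.63 pbw (target 47.63 pbw)
  SiO2: 98.19·0.5119 + 372.5·0.9950 = 420.9 pbw (target 420.9 pbw)
Consistency of the glass mass: batch Σ − ignition loss = 500.0 pbw (targets for the oxides total 500.0 pbw; versus the stated basis of 500.0 pbw — deltas are rounding alone).
Total batch = Σ batch = 517.5 pbw; loss to ignition Σ batch·LOI = 17.55 pbw; the yield ratio, glass ÷ batch: 96.61%.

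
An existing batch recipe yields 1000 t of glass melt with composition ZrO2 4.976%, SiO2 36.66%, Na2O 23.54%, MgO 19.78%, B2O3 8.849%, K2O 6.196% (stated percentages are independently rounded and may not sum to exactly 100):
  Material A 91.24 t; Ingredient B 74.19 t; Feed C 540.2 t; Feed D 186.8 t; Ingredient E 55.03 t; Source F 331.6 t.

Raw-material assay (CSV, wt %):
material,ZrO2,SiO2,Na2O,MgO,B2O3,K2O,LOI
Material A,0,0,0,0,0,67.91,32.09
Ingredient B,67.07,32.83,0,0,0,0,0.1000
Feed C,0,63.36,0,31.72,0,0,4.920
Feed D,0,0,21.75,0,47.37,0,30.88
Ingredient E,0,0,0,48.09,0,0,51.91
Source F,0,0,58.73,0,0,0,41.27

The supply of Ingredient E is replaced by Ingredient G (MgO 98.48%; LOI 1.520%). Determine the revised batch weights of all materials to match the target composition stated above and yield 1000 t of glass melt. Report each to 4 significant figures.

Revised batch per 1000 t glass melt:
  Material A: 91.24 t
  Ingredient B: 74.19 t
  Feed C: 540.2 t
  Feed D: 186.8 t
  Ingredient G: 26.87 t
  Source F: 331.6 t
Total batch = 1251 t; LOI loss = 250.9 t

Each numeric step carries exact precision at all times; the intermediate values are displayed, rounded to four significant digits, in the printout. Exactly one rounding is applied to every reported value; derived quantities, which include yield, LOI, the six compositions, the totals, glass mass, are carried in full precision, as they appear in the problem or answer text, from the batch weights on 1000 t of glass.
Target masses of each oxide per 1000 t glass melt:
  ZrO2: 4.976% × 1000 = 49.76 t
  SiO2: 36.66% × 1000 = 366.6 t
  Na2O: 23.54% × 1000 = 235.4 t
  MgO: 19.78% × 1000 = 197.8 t
  B2O3: 8.849% × 1000 = 88.49 t
  K2O: 6.196% × 1000 = 61.96 t
Oxide-by-oxide audit applying the batch weights above, versus the basis set out (summed amounts equal target values exact up to rounding of places):
  ZrO2: 74.19·0.6707 = 49.76 t (target 49.76 t)
  SiO2: 74.19·0.3283 + 540.2·0.6336 = 366.6 t (target 366.6 t)
  Na2O: 186.8·0.2175 + 331.6·0.5873 = 235.4 t (target 235.4 t)
  MgO: 540.2·0.3172 + 26.87·0.9848 = 197.8 t (target 197.8 t)
  B2O3: 186.8·0.4737 = 88.49 t (target 88.49 t)
  K2O: 91.24·0.6791 = 61.96 t (target 61.96 t)
Glass-mass bookkeeping: the batch minus its LOI: 1000 t (targets for the oxides total 1000 t; versus the stated basis of 1000 t — rounding explains the deltas).
Summing the batch: Σ batch = 1251 t; loss to ignition Σ batch·LOI = 250.9 t; yield: glass divided by total = 79.94%.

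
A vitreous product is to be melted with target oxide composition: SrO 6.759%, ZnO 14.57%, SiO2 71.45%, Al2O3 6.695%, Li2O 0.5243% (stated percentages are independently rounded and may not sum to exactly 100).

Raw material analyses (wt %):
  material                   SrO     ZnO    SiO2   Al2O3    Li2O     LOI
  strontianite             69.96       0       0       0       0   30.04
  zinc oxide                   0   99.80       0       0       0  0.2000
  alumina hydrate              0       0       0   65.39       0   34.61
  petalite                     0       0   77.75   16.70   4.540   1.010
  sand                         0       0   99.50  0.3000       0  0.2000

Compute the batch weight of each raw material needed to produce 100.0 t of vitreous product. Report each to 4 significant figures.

Batch per 100.0 t vitreous product:
  strontianite: 9.661 t
  zinc oxide: 14.60 t
  alumina hydrate: 7.001 t
  petalite: 11.55 t
  sand: 62.78 t
Total batch = 105.6 t; LOI loss = 5.597 t; yield = 94.70%

In-progress results are displayed, rounded to 4 significant digits, at each printed step; each numeric step maintains full float precision through every step. Each reported figure takes a single rounding; all derived quantities are carried at exact precision (glass mass, totals, yield, the five compositions, ignition loss) from the weighed amounts per 100.0 t of glass, exactly as printed in the question or the answer.
Target oxide masses per 100.0 t vitreous product:
  SrO: 6.759% × 100.0 = 6.759 t
  ZnO: 14.57% × 100.0 = 14.57 t
  SiO2: 71.45% × 100.0 = 71.45 t
  Al2O3: 6.695% × 100.0 = 6.695 t
  Li2O: 0.5243% × 100.0 = 0.5243 t
Verifying the oxide balance using the reported weights, per the basis as stated (sums match the target masses up to rounding of the answer):
  SrO: 9.661·0.6996 = 6.759 t (target 6.759 t)
  ZnO: 14.60·0.9980 = 14.57 t (target 14.57 t)
  SiO2: 11.55·0.7775 + 62.78·0.9950 = 71.45 t (target 71.45 t)
  Al2O3: 7.001·0.6539 + 11.55·0.1670 + 62.78·0.003000 = 6.695 t (target 6.695 t)
  Li2O: 11.55·0.04540 = 0.5244 t (target 0.5243 t)
Glass-mass closure: the batch minus its LOI: 100.0 t (the targets, summed, come to 100.0 t; versus the stated basis of 100.0 t — rounding explains the deltas).
Summing the batch: Σ batch = 105.6 t; Σ batch·LOI gives LOI loss = 5.597 t; yield, glass over the total, = 94.70%.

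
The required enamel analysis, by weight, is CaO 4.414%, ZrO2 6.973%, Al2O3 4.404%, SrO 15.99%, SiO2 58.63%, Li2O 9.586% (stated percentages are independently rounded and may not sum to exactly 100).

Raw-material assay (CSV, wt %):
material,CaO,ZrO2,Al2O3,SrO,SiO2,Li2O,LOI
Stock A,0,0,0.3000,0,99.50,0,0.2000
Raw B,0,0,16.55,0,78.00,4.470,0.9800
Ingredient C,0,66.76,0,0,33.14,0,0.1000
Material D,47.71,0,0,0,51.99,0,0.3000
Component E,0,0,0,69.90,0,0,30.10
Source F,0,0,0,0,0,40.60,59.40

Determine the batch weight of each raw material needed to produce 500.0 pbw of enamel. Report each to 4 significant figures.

Batch per 500.0 pbw enamel:
  Stock A: 150.9 pbw
  Raw B: 130.3 pbw
  Ingredient C: 52.22 pbw
  Material D: 46.26 pbw
  Component E: 114.4 pbw
  Source F: 103.7 pbw
Total batch = 597.8 pbw; LOI loss = 97.80 pbw; yield = 83.64%

Every computation carries full float precision at all times. Intermediates are displayed rounded to four significant digits at each printed step; a single rounding produces each reported number. The derived quantities, which include glass mass, the totals, the six compositions, LOI, the yield, are carried at full float precision, exactly as shown in the question or the answer, starting from the weights on 500.0 pbw of glass.
Oxide-by-oxide targets in 500.0 pbw enamel:
  CaO: 4.414% × 500.0 = 22.07 pbw
  ZrO2: 6.973% × 500.0 = 34.86 pbw
  Al2O3: 4.404% × 500.0 = 22.02 pbw
  SrO: 15.99% × 500.0 = 79.95 pbw
  SiO2: 58.63% × 500.0 = 293.2 pbw
  Li2O: 9.586% × 500.0 = 47.93 pbw
Verifying the oxide balance on the weights just shown, under the basis named above (every target is met by its sum inside rounding margins):
  CaO: 46.26·0.4771 = 22.07 pbw (target 22.07 pbw)
  ZrO2: 52.22·0.6676 = 34.86 pbw (target 34.86 pbw)
  Al2O3: 150.9·0.003000 + 130.3·0.1655 = 22.02 pbw (target 22.02 pbw)
  SrO: 114.4·0.6990 = 79.97 pbw (target 79.95 pbw)
  SiO2: 150.9·0.9950 + 130.3·0.7800 + 52.22·0.3314 + 46.26·0.5199 = 293.1 pbw (target 293.2 pbw)
  Li2O: 130.3·0.04470 + 103.7·0.4060 = 47.93 pbw (target 47.93 pbw)
Glass-mass bookkeeping: whole batch net of LOI = 500.0 pbw (the Σ of target masses is 500.0 pbw; with the basis standing at 500.0 pbw — gaps are rounding artifacts).
Whole-batch sum: Σ batch = 597.8 pbw; ignition loss, Σ(batch × LOI) = 97.80 pbw; glass ÷ batch gives a yield of 83.64%.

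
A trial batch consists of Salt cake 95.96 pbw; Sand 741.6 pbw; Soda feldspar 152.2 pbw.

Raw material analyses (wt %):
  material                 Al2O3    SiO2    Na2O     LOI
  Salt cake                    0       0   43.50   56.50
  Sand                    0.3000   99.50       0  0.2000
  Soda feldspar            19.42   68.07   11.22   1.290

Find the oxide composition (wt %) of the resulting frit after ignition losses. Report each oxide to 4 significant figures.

In-progress results are displayed, rounded to 4 significant figures, within the worked lines — all internal work maintains full float precision at each step — each reported result is rounded once only — derived quantities are rebuilt using the weight values for 932.1 pbw of glass at exact precision (glass mass, the three compositions, the yield, totals, ignition loss), as written in the problem or the answer.
Oxide-by-oxide delivered mass:
  Al2O3: 741.6·0.003000 + 152.2·0.1942 = 31.78 pbw
  SiO2: 741.6·0.9950 + 152.2·0.6807 = 841.5 pbw
  Na2O: 95.96·0.4350 + 152.2·0.1122 = 58.82 pbw
LOI: 95.96·0.5650 + 741.6·0.002000 + 152.2·0.01290 = 57.66 pbw
Glass mass = batch − LOI = 989.8 − 57.66 = 932.1 pbw (consistent with Σ oxide mass)
each oxide over glass, ×100, is wt %

Glass mass = 932.1 pbw (batch 989.8 − LOI 57.66).
Composition: Al2O3 3.410%, SiO2 90.28%, Na2O 6.310%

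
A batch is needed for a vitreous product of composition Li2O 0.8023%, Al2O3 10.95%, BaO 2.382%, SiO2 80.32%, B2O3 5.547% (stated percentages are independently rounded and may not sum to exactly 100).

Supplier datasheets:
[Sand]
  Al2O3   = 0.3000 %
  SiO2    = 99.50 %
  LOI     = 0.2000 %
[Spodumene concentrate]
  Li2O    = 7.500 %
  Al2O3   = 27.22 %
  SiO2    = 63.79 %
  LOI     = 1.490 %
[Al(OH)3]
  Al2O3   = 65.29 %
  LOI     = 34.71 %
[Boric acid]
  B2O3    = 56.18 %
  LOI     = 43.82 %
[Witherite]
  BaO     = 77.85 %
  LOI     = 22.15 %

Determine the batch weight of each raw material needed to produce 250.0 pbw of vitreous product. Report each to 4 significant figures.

Intermediates appear rounded to 4 significant figures as written. Exact precision is held at every stage; every reported value sees exactly one rounding; the derived quantities (yield, net glass mass, totals, five oxide percentages, ignition loss) are rebuilt starting from the weights for 250.0 pbw of glass at full float precision as written in the problem or the answer.
Oxide mass targets, per 250.0 pbw vitreous product:
  Li2O: 0.8023% × 250.0 = 2.006 pbw
  Al2O3: 10.95% × 250.0 = 27.38 pbw
  BaO: 2.382% × 250.0 = 5.955 pbw
  SiO2: 80.32% × 250.0 = 200.8 pbw
  B2O3: 5.547% × 250.0 = 13.87 pbw
Per-oxide balance check with the batch weights as given, versus the basis set out (oxide sums agree with the targets modulo rounding of the values):
  Li2O: 26.74·0.07500 = 2.005 pbw (target 2.006 pbw)
  Al2O3: 184.7·0.003000 + 26.74·0.2722 + 29.93·0.6529 = 27.37 pbw (target 27.38 pbw)
  BaO: 7.649·0.7785 = 5.955 pbw (target 5.955 pbw)
  SiO2: 184.7·0.9950 + 26.74·0.6379 = 200.8 pbw (target 200.8 pbw)
  B2O3: 24.68·0.5618 = 13.87 pbw (target 13.87 pbw)
Glass-mass closure: total batch − LOI = 250.0 pbw (summing oxide targets gives 250.0 pbw; the stated basis being 250.0 pbw — a pure rounding effect).
Adding the batch up: Σ batch = 273.7 pbw; LOI removed, Σ of batch·LOI: 23.67 pbw; yield: glass divided by total = 91.35%.

Batch per 250.0 pbw vitreous product:
  Sand: 184.7 pbw
  Spodumene concentrate: 26.74 pbw
  Al(OH)3: 29.93 pbw
  Boric acid: 24.68 pbw
  Witherite: 7.649 pbw
Total batch = 273.7 pbw; LOI loss = 23.67 pbw; yield = 91.35%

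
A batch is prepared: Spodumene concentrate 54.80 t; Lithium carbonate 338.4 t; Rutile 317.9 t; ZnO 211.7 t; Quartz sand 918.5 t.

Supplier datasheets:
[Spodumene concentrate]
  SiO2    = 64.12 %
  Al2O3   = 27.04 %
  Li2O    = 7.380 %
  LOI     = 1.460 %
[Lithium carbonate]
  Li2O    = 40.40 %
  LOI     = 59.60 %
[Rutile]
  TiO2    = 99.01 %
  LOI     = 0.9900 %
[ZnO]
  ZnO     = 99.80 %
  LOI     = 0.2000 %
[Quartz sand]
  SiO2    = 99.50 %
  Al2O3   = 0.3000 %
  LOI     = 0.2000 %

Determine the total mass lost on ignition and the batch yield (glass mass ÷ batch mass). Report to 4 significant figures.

In-progress results are displayed rounded to four significant figures across the worked steps. Full float precision is maintained in every operation. Each reported figure is rounded only once; all derived quantities are computed at full float precision (the yield, totals, ignition loss, the five compositions, net glass mass) from the batch weights at 1633 t of glass exactly as shown in problem or answer.
Each material's LOI contribution:
  Spodumene concentrate: 54.80 × 0.01460 = 0.8001 t
  Lithium carbonate: 338.4 × 0.5960 = 201.7 t
  Rutile: 317.9 × 0.009900 = 3.147 t
  ZnO: 211.7 × 0.002000 = 0.4234 t
  Quartz sand: 918.5 × 0.002000 = 1.837 t
Total LOI = 207.9 t
Glass = batch − LOI = 1841 − 207.9 = 1633 t

LOI loss = 207.9 t; glass = 1633 t; yield = 88.71%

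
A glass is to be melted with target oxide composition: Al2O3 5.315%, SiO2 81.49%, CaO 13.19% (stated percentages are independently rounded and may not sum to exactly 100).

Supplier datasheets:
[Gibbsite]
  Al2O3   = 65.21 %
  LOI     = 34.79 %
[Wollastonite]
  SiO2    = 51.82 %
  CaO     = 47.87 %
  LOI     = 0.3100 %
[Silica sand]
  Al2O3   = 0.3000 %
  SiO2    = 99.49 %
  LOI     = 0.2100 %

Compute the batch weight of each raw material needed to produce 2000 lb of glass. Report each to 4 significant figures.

Every computation runs at full precision at each step — rounding to four significant figures governs every in-between result as shown; a single rounding finalizes every reported number. The derived quantities are computed starting from the weights on 2000 lb of glass in exact precision (ignition loss, totals, the three compositions, the yield, glass mass) as they appear in the question or the answer.
Target oxide masses per 2000 lb glass:
  Al2O3: 5.315% × 2000 = 106.3 lb
  SiO2: 81.49% × 2000 = 1630 lb
  CaO: 13.19% × 2000 = 263.8 lb
Checking each oxide sum from the weights as reported, on the stated basis (oxide sums agree with the targets modulo rounding of the values):
  Al2O3: 156.8·0.6521 + 1351·0.003000 = 106.3 lb (target 106.3 lb)
  SiO2: 551.1·0.5182 + 1351·0.9949 = 1630 lb (target 1630 lb)
  CaO: 551.1·0.4787 = 263.8 lb (target 263.8 lb)
Glass-mass sanity pass: total batch − LOI = 2000 lb (per-oxide target masses sum to 2000 lb; stated basis 2000 lb — a pure rounding effect).
Whole-batch sum: Σ batch = 2059 lb; loss to ignition Σ batch·LOI = 59.10 lb; yield, glass over the total, = 97.13%.

Batch per 2000 lb glass:
  Gibbsite: 156.8 lb
  Wollastonite: 551.1 lb
  Silica sand: 1351 lb
Total batch = 2059 lb; LOI loss = 59.10 lb; yield = 97.13%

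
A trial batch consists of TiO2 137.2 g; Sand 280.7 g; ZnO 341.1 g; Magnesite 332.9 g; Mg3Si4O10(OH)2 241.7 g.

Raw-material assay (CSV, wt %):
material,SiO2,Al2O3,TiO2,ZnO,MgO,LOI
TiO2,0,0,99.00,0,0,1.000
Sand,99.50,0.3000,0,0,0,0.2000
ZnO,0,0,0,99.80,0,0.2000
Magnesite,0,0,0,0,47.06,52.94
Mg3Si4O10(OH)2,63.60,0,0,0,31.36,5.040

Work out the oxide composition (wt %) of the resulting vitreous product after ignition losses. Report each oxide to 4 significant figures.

Glass mass = 1143 g (batch 1334 − LOI 191.0).
Composition: SiO2 37.90%, Al2O3 0.07370%, TiO2 11.89%, ZnO 29.79%, MgO 20.35%

The intermediate values are printed (rounded to 4 significant figures) at each printed step — every computation runs at full float precision at every stage. Every reported value is rounded once only. The derived quantities, including totals, LOI, glass mass, five oxide percentages, the yield, are rebuilt from the batch weights at 1143 g of glass at full float precision, exactly as printed in question or answer.
Oxide-by-oxide delivered mass:
  SiO2: 280.7·0.9950 + 241.7·0.6360 = 433.0 g
  Al2O3: 280.7·0.003000 = 0.8421 g
  TiO2: 137.2·0.9900 = 135.8 g
  ZnO: 341.1·0.9980 = 340.4 g
  MgO: 332.9·0.4706 + 241.7·0.3136 = 232.5 g
LOI: 137.2·0.01000 + 280.7·0.002000 + 341.1·0.002000 + 332.9·0.5294 + 241.7·0.05040 = 191.0 g
Glass mass = batch − LOI = 1334 − 191.0 = 1143 g (matching Σ of the oxides)
each oxide over glass, ×100, is wt %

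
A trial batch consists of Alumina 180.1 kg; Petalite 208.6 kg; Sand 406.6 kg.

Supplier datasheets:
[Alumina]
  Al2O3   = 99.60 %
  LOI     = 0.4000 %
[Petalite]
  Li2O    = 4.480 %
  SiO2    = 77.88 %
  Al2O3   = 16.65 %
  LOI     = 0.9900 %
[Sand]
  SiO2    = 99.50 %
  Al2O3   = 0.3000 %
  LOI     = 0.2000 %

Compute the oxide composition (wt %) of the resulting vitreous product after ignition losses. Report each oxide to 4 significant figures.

Working values appear (rounded to 4 significant figures) alongside each step — every computation holds full float precision through the solve; a single rounding completes every reported number. All derived quantities, including the three compositions, the totals, yield, net glass mass, LOI, are computed from the weighed amounts for 791.7 kg of glass at full float precision, precisely as stated by the question or the answer.
Per-oxide mass from batch:
  Li2O: 208.6·0.04480 = 9.345 kg
  SiO2: 208.6·0.7788 + 406.6·0.9950 = 567.0 kg
  Al2O3: 180.1·0.9960 + 208.6·0.1665 + 406.6·0.003000 = 215.3 kg
LOI: 180.1·0.004000 + 208.6·0.009900 + 406.6·0.002000 = 3.599 kg
Net of LOI, the glass mass = 795.3 − 3.599 = 791.7 kg (consistent with Σ oxide mass)
each wt % is 100 × oxide ÷ glass

Glass mass = 791.7 kg (batch 795.3 − LOI 3.599).
Composition: Li2O 1.180%, SiO2 71.62%, Al2O3 27.20%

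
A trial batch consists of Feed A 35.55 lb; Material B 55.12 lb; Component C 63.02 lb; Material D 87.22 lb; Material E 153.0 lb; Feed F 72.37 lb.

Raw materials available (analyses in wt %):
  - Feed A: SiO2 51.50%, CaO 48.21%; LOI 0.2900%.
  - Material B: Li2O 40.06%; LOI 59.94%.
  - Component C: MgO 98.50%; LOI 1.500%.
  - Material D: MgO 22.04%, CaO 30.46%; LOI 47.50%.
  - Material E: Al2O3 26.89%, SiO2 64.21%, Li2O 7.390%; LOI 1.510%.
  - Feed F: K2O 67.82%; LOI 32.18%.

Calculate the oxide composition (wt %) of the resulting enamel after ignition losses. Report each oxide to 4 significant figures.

Glass mass = 365.2 lb (batch 466.3 − LOI 101.1).
Composition: MgO 22.26%, Al2O3 11.27%, K2O 13.44%, SiO2 31.92%, Li2O 9.143%, CaO 11.97%

Mid-chain values are printed rounded to 4 significant figures when written out. Each numeric step runs at full precision in all steps. A single rounding produces every reported number — the derived quantities (yield, six oxide percentages, glass mass, totals, ignition loss) are rebuilt using the weight values on 365.2 lb of glass at full float precision, as given in the problem or the answer.
Oxide masses out of the charge:
  MgO: 63.02·0.9850 + 87.22·0.2204 = 81.30 lb
  Al2O3: 153.0·0.2689 = 41.14 lb
  K2O: 72.37·0.6782 = 49.08 lb
  SiO2: 35.55·0.5150 + 153.0·0.6421 = 116.5 lb
  Li2O: 55.12·0.4006 + 153.0·0.07390 = 33.39 lb
  CaO: 35.55·0.4821 + 87.22·0.3046 = 43.71 lb
LOI: 35.55·0.002900 + 55.12·0.5994 + 63.02·0.01500 + 87.22·0.4750 + 153.0·0.01510 + 72.37·0.3218 = 101.1 lb
batch − LOI leaves glass = 466.3 − 101.1 = 365.2 lb (= the summed oxide contributions)
each oxide over glass, ×100, is wt %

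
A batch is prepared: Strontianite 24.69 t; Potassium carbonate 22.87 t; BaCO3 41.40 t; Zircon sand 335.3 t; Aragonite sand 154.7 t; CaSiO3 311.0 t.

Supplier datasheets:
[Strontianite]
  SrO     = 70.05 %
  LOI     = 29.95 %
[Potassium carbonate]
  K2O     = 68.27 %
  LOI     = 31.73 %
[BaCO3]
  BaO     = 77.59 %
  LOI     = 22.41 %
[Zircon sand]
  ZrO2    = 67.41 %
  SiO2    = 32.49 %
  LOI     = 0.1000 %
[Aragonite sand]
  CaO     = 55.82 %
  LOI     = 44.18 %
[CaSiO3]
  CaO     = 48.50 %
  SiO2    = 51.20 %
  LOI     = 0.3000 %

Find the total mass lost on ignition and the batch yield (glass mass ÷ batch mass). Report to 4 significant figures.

LOI loss = 93.54 t; glass = 796.4 t; yield = 89.49%

The working math maintains full precision from start to finish; the intermediate values are printed rounded off to 4 significant digits across the worked steps — a single rounding yields each reported result; the derived quantities are recomputed in exact precision (LOI, glass mass, totals, yield, six oxide percentages) from the batch weights per 796.4 t of glass exactly as shown in problem or answer.
Per-material ignition loss:
  Strontianite: 24.69 × 0.2995 = 7.395 t
  Potassium carbonate: 22.87 × 0.3173 = 7.257 t
  BaCO3: 41.40 × 0.2241 = 9.278 t
  Zircon sand: 335.3 × 0.001000 = 0.3353 t
  Aragonite sand: 154.7 × 0.4418 = 68.35 t
  CaSiO3: 311.0 × 0.003000 = 0.9330 t
Total LOI = 93.54 t
Glass = batch − LOI = 890.0 − 93.54 = 796.4 t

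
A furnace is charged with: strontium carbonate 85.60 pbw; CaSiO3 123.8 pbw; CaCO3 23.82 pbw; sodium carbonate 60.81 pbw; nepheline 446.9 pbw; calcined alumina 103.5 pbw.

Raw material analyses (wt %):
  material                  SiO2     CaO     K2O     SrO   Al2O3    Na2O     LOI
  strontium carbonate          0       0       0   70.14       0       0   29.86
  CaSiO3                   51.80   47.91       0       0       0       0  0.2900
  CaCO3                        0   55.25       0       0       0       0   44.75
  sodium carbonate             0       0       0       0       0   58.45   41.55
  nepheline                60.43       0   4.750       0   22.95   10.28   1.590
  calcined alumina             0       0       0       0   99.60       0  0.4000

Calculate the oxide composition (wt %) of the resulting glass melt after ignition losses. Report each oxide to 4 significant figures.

The intermediate values appear (rounded to 4 significant digits) in the working — all arithmetic maintains full float precision through every step; exactly one rounding lands on every reported value; all derived quantities are re-derived in full float precision (the totals, LOI, yield, six oxide percentages, net glass mass) from the batch weights on 775.1 pbw of glass as given in either problem or answer.
Oxide masses out of the charge:
  SiO2: 123.8·0.5180 + 446.9·0.6043 = 334.2 pbw
  CaO: 123.8·0.4791 + 23.82·0.5525 = 72.47 pbw
  K2O: 446.9·0.04750 = 21.23 pbw
  SrO: 85.60·0.7014 = 60.04 pbw
  Al2O3: 446.9·0.2295 + 103.5·0.9960 = 205.6 pbw
  Na2O: 60.81·0.5845 + 446.9·0.1028 = 81.48 pbw
LOI: 85.60·0.2986 + 123.8·0.002900 + 23.82·0.4475 + 60.81·0.4155 + 446.9·0.01590 + 103.5·0.004000 = 69.36 pbw
batch − LOI leaves glass = 844.4 − 69.36 = 775.1 pbw (= the summed oxide contributions)
wt %: oxide over glass, times 100

Glass mass = 775.1 pbw (batch 844.4 − LOI 69.36).
Composition: SiO2 43.12%, CaO 9.351%, K2O 2.739%, SrO 7.746%, Al2O3 26.53%, Na2O 10.51%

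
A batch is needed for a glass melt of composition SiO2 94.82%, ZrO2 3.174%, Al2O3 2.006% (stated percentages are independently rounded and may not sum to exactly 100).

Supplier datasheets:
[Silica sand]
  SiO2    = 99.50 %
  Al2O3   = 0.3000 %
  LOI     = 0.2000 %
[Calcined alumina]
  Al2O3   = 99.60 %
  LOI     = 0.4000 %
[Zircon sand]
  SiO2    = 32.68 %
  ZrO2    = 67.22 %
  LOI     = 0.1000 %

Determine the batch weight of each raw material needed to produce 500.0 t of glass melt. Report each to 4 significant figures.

Mid-chain values are shown rounded off to 4 significant figures when written out — all internal work holds full precision throughout; every reported result is rounded only once — all derived quantities (net glass mass, the three compositions, totals, yield, ignition loss) are rebuilt using the weight values on 500.0 t of glass at full float precision, exactly as printed in problem or answer.
Target masses of each oxide per 500.0 t glass melt:
  SiO2: 94.82% × 500.0 = 474.1 t
  ZrO2: 3.174% × 500.0 = 15.87 t
  Al2O3: 2.006% × 500.0 = 10.03 t
Oxide-by-oxide audit per the reported batch figures, under the basis named above (target by target, the sums agree modulo rounding of the values):
  SiO2: 468.7·0.9950 + 23.61·0.3268 = 474.1 t (target 474.1 t)
  ZrO2: 23.61·0.6722 = 15.87 t (target 15.87 t)
  Al2O3: 468.7·0.003000 + 8.658·0.9960 = 10.03 t (target 10.03 t)
Mass balance on the glass: Σ batch − LOI loss = 500.0 t (summing oxide targets gives 500.0 t; stated basis 500.0 t — rounding explains the deltas).
Whole-batch sum: Σ batch = 501.0 t; the LOI term Σ batch·LOI equals 0.9956 t; glass ÷ batch gives a yield of 99.80%.

Batch per 500.0 t glass melt:
  Silica sand: 468.7 t
  Calcined alumina: 8.658 t
  Zircon sand: 23.61 t
Total batch = 501.0 t; LOI loss = 0.9956 t; yield = 99.80%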